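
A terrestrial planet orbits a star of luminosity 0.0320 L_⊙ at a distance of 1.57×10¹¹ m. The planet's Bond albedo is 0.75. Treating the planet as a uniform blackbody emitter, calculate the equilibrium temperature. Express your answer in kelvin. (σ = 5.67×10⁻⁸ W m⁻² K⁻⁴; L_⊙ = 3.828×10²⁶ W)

T_eq ≈ 81.3 K

L = 0.0320 × 3.828×10²⁶ = 1.22×10²⁵ W.
Flux: S = L/(4πd²) = 1.22×10²⁵/(4π×(1.57×10¹¹)²) = 39.5 W m⁻².
Energy balance: absorbed = emitted ⇒ πR²·S(1−A) = 4πR²·σT_eq⁴, so T_eq⁴ = S(1−A)/(4σ).
T_eq = [39.5 × 0.25 / (4 × 5.67×10⁻⁸)]^(1/4) = (4.36×10⁷)^(1/4) = 81.3 K.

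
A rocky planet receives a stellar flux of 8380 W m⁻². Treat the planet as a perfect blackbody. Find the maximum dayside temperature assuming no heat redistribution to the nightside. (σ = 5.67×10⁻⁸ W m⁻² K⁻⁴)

T_ss ≈ 620 K

With no redistribution each surface element balances locally: S(1−A) = σT⁴.
T = [8380 × 1.00 / 5.67×10⁻⁸]^(1/4) = (1.48×10¹¹)^(1/4) = 620 K.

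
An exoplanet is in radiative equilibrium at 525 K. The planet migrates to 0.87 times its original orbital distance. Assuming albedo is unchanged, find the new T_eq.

T_eq ≈ 563 K

T_eq ∝ L^(1/4) · d^(−1/2).
T′ = 525 / 0.87^(1/2) = 563 K.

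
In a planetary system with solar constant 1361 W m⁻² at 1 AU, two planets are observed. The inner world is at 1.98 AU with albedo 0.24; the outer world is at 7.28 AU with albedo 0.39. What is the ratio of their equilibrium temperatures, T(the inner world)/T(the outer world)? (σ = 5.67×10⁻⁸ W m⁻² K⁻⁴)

T_eq = [S₀(1−A)/(4σd²)]^(1/4), so T ∝ (1−A)^(1/4) / √d.
T₁ = [1361×0.76/(4×5.67×10⁻⁸×1.98²)]^(1/4) = 184.68 K.
T₂ = [1361×0.61/(4×5.67×10⁻⁸×7.28²)]^(1/4) = 91.16 K.

T₁/T₂ ≈ 2.026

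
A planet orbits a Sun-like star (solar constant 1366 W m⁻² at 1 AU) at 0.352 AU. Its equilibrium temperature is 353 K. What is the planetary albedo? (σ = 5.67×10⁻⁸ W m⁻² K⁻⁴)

A ≈ 0.68

Flux at 0.352 AU: S = 1366/0.352² = 1.10×10⁴ W m⁻².
From T_eq⁴ = S(1−A)/(4σ): 1−A = 4σT_eq⁴/S.
1−A = 4 × 5.67×10⁻⁸ × (353)⁴ / 1.10×10⁴ = 0.319.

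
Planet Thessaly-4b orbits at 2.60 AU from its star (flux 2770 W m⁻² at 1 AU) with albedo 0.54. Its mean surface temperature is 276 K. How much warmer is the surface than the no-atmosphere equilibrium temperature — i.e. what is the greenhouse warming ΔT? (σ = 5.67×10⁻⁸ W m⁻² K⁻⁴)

S = 2770/2.60² = 409.8 W m⁻².
T_eq = [S(1−A)/(4σ)]^(1/4) = [409.8×0.46/(4×5.67×10⁻⁸)]^(1/4) = 169.8 K.
ΔT = T_surf − T_eq = 276 − 169.8.

ΔT ≈ 106.2 K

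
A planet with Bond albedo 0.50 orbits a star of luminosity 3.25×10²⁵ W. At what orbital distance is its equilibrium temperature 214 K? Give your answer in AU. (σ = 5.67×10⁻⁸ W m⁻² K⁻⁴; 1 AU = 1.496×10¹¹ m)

From T_eq⁴ = L(1−A)/(16πσd²): d = √[L(1−A)/(16πσT_eq⁴)].
d = √[3.25×10²⁵ × 0.50 / (16π × 5.67×10⁻⁸ × (214)⁴)] = 5.21×10¹⁰ m = 0.349 AU.

d ≈ 0.349 AU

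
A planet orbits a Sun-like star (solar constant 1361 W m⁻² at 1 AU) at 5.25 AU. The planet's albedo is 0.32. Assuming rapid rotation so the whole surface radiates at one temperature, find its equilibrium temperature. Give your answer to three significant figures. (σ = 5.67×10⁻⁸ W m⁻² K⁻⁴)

T_eq ≈ 110 K

Flux at 5.25 AU: S = 1361/5.25² = 49.4 W m⁻².
Energy balance: absorbed = emitted ⇒ πR²·S(1−A) = 4πR²·σT_eq⁴, so T_eq⁴ = S(1−A)/(4σ).
T_eq = [49.4 × 0.68 / (4 × 5.67×10⁻⁸)]^(1/4) = (1.48×10⁸)^(1/4) = 110 K.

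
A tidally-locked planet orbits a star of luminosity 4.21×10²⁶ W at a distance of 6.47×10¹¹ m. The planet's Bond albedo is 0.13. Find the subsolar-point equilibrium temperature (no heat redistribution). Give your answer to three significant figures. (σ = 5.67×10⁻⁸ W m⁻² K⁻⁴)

T_ss ≈ 187 K

Flux: S = L/(4πd²) = 4.21×10²⁶/(4π×(6.47×10¹¹)²) = 80.0 W m⁻².
At the subsolar point the surface absorbs S(1−A) and emits σT⁴ per unit area — no factor of 4, since only the local patch is in balance.
T = [80.0 × 0.87 / 5.67×10⁻⁸]^(1/4) = (1.23×10⁹)^(1/4) = 187 K.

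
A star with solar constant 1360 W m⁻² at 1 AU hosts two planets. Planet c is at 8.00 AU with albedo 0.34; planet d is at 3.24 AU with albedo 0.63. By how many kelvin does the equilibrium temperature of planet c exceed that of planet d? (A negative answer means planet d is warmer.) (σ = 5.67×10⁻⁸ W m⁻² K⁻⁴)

ΔT ≈ -31.9 K

T_eq = [S₀(1−A)/(4σd²)]^(1/4), so T ∝ (1−A)^(1/4) / √d.
T₁ = [1360×0.66/(4×5.67×10⁻⁸×8.00²)]^(1/4) = 88.68 K.
T₂ = [1360×0.37/(4×5.67×10⁻⁸×3.24²)]^(1/4) = 120.57 K.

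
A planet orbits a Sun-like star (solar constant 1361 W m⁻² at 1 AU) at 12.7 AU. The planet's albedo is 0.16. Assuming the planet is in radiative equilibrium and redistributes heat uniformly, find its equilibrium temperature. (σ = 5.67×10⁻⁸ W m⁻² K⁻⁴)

T_eq ≈ 74.8 K

Flux at 12.7 AU: S = 1361/12.7² = 8.44 W m⁻².
Energy balance: absorbed = emitted ⇒ πR²·S(1−A) = 4πR²·σT_eq⁴, so T_eq⁴ = S(1−A)/(4σ).
T_eq = [8.44 × 0.84 / (4 × 5.67×10⁻⁸)]^(1/4) = (3.13×10⁷)^(1/4) = 74.8 K.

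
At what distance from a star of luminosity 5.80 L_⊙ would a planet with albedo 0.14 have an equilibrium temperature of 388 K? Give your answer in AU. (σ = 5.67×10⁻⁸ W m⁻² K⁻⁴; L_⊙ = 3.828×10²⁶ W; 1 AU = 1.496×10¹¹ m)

d ≈ 1.15 AU

L = 5.80 × 3.828×10²⁶ = 2.22×10²⁷ W.
From T_eq⁴ = L(1−A)/(16πσd²): d = √[L(1−A)/(16πσT_eq⁴)].
d = √[2.22×10²⁷ × 0.86 / (16π × 5.67×10⁻⁸ × (388)⁴)] = 1.72×10¹¹ m = 1.15 AU.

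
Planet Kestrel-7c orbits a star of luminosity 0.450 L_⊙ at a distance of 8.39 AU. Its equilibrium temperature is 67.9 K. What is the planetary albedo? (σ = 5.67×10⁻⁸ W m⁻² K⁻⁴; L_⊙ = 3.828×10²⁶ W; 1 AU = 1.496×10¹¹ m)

d = 8.39 AU = 1.26×10¹² m.
L = 0.450 × 3.828×10²⁶ = 1.72×10²⁶ W.
Flux: S = L/(4πd²) = 1.72×10²⁶/(4π×(1.26×10¹²)²) = 8.70 W m⁻².
From T_eq⁴ = S(1−A)/(4σ): 1−A = 4σT_eq⁴/S.
1−A = 4 × 5.67×10⁻⁸ × (67.9)⁴ / 8.70 = 0.554.

A ≈ 0.45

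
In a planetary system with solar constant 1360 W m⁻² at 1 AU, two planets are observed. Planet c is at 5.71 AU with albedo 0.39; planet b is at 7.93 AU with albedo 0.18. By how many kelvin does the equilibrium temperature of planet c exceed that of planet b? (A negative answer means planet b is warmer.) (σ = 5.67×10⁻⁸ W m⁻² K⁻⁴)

ΔT ≈ 8.9 K

T_eq = [S₀(1−A)/(4σd²)]^(1/4), so T ∝ (1−A)^(1/4) / √d.
T₁ = [1360×0.61/(4×5.67×10⁻⁸×5.71²)]^(1/4) = 102.92 K.
T₂ = [1360×0.82/(4×5.67×10⁻⁸×7.93²)]^(1/4) = 94.04 K.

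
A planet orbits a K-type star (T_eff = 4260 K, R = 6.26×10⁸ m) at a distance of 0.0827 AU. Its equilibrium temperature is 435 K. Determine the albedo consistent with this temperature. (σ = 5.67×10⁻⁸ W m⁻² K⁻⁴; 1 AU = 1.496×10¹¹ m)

d = 0.0827 AU = 1.24×10¹⁰ m.
L = 4πR_⋆²σT_⋆⁴ = 4π(6.26×10⁸)² × 5.67×10⁻⁸ × (4260)⁴ = 9.20×10²⁵ W.
S = L/(4πd²) = 4.78×10⁴ W m⁻².
From T_eq⁴ = S(1−A)/(4σ): 1−A = 4σT_eq⁴/S.
1−A = 4 × 5.67×10⁻⁸ × (435)⁴ / 4.78×10⁴ = 0.170.

A ≈ 0.83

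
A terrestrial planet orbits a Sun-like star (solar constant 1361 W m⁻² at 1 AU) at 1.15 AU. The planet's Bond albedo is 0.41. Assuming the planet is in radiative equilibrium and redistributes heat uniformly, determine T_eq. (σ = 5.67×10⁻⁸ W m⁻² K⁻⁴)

Flux at 1.15 AU: S = 1361/1.15² = 1030 W m⁻².
Energy balance: absorbed = emitted ⇒ πR²·S(1−A) = 4πR²·σT_eq⁴, so T_eq⁴ = S(1−A)/(4σ).
T_eq = [1030 × 0.59 / (4 × 5.67×10⁻⁸)]^(1/4) = (2.68×10⁹)^(1/4) = 227 K.

T_eq ≈ 227 K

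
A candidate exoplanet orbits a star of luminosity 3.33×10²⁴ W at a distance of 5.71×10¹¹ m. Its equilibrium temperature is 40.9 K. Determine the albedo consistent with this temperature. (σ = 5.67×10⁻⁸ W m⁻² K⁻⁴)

A ≈ 0.22

Flux: S = L/(4πd²) = 3.33×10²⁴/(4π×(5.71×10¹¹)²) = 0.813 W m⁻².
From T_eq⁴ = S(1−A)/(4σ): 1−A = 4σT_eq⁴/S.
1−A = 4 × 5.67×10⁻⁸ × (40.9)⁴ / 0.813 = 0.781.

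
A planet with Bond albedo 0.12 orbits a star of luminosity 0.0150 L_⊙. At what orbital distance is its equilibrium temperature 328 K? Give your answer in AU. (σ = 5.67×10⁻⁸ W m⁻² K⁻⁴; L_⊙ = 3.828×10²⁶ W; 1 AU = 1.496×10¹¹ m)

d ≈ 0.0827 AU

L = 0.0150 × 3.828×10²⁶ = 5.74×10²⁴ W.
From T_eq⁴ = L(1−A)/(16πσd²): d = √[L(1−A)/(16πσT_eq⁴)].
d = √[5.74×10²⁴ × 0.88 / (16π × 5.67×10⁻⁸ × (328)⁴)] = 1.24×10¹⁰ m = 0.0827 AU.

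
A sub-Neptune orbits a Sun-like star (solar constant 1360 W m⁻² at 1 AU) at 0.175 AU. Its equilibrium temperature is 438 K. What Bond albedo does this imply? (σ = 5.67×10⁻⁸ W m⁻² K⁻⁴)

Flux at 0.175 AU: S = 1360/0.175² = 4.44×10⁴ W m⁻².
From T_eq⁴ = S(1−A)/(4σ): 1−A = 4σT_eq⁴/S.
1−A = 4 × 5.67×10⁻⁸ × (438)⁴ / 4.44×10⁴ = 0.188.

A ≈ 0.81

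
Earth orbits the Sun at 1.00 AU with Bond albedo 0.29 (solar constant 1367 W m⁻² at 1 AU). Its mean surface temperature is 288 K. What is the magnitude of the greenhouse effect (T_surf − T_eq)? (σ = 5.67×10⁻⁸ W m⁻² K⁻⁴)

ΔT ≈ 32.2 K

S = 1367/1.00² = 1367 W m⁻².
T_eq = [S(1−A)/(4σ)]^(1/4) = [1367×0.71/(4×5.67×10⁻⁸)]^(1/4) = 255.8 K.
ΔT = T_surf − T_eq = 288 − 255.8.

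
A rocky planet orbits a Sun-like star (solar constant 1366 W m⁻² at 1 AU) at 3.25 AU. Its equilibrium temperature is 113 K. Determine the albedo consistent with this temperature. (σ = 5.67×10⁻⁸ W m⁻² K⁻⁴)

Flux at 3.25 AU: S = 1366/3.25² = 129 W m⁻².
From T_eq⁴ = S(1−A)/(4σ): 1−A = 4σT_eq⁴/S.
1−A = 4 × 5.67×10⁻⁸ × (113)⁴ / 129 = 0.286.

A ≈ 0.71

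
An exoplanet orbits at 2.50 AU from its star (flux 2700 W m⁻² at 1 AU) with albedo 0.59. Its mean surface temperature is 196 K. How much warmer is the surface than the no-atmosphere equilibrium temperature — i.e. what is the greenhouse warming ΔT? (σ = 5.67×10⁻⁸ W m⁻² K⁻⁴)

S = 2700/2.50² = 432.0 W m⁻².
T_eq = [S(1−A)/(4σ)]^(1/4) = [432.0×0.41/(4×5.67×10⁻⁸)]^(1/4) = 167.2 K.
ΔT = T_surf − T_eq = 196 − 167.2.

ΔT ≈ 28.8 K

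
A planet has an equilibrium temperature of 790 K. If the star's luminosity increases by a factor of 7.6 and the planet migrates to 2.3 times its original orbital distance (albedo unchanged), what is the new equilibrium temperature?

T_eq ≈ 865 K

T_eq ∝ L^(1/4) · d^(−1/2).
T′ = 790 × 7.6^(1/4) / 2.3^(1/2) = 865 K.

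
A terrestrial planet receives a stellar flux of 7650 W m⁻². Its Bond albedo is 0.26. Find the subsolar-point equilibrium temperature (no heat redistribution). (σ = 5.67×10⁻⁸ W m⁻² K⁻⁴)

At the subsolar point the surface absorbs S(1−A) and emits σT⁴ per unit area — no factor of 4, since only the local patch is in balance.
T = [7650 × 0.74 / 5.67×10⁻⁸]^(1/4) = (9.98×10¹⁰)^(1/4) = 562 K.

T_ss ≈ 562 K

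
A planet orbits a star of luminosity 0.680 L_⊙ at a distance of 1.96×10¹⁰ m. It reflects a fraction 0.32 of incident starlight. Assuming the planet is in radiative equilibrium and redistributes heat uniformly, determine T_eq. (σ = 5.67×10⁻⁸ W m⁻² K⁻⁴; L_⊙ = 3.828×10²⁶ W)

T_eq ≈ 634 K

L = 0.680 × 3.828×10²⁶ = 2.60×10²⁶ W.
Flux: S = L/(4πd²) = 2.60×10²⁶/(4π×(1.96×10¹⁰)²) = 5.39×10⁴ W m⁻².
Energy balance: absorbed = emitted ⇒ πR²·S(1−A) = 4πR²·σT_eq⁴, so T_eq⁴ = S(1−A)/(4σ).
T_eq = [5.39×10⁴ × 0.68 / (4 × 5.67×10⁻⁸)]^(1/4) = (1.62×10¹¹)^(1/4) = 634 K.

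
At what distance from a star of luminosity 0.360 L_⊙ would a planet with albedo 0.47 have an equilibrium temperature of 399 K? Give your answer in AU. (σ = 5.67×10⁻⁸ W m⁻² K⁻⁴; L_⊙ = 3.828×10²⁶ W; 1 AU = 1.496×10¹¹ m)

d ≈ 0.213 AU

L = 0.360 × 3.828×10²⁶ = 1.38×10²⁶ W.
From T_eq⁴ = L(1−A)/(16πσd²): d = √[L(1−A)/(16πσT_eq⁴)].
d = √[1.38×10²⁶ × 0.53 / (16π × 5.67×10⁻⁸ × (399)⁴)] = 3.18×10¹⁰ m = 0.213 AU.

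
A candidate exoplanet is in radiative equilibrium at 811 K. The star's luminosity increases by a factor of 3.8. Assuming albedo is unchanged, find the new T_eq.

T_eq ∝ L^(1/4) · d^(−1/2).
T′ = 811 × 3.8^(1/4) = 1130 K.

T_eq ≈ 1130 K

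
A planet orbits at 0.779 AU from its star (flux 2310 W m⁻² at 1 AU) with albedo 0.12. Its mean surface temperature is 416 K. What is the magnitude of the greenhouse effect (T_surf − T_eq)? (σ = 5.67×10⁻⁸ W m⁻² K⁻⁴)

S = 2310/0.779² = 3807 W m⁻².
T_eq = [S(1−A)/(4σ)]^(1/4) = [3807×0.88/(4×5.67×10⁻⁸)]^(1/4) = 348.6 K.
ΔT = T_surf − T_eq = 416 − 348.6.

ΔT ≈ 67.4 K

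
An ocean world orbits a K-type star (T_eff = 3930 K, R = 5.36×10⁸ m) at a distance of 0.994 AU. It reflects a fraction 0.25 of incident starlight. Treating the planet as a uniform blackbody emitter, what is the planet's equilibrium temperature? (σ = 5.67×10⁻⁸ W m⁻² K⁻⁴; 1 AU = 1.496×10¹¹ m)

d = 0.994 AU = 1.49×10¹¹ m.
L = 4πR_⋆²σT_⋆⁴ = 4π(5.36×10⁸)² × 5.67×10⁻⁸ × (3930)⁴ = 4.88×10²⁵ W.
S = L/(4πd²) = 176 W m⁻².
Energy balance: absorbed = emitted ⇒ πR²·S(1−A) = 4πR²·σT_eq⁴, so T_eq⁴ = S(1−A)/(4σ).
T_eq = [176 × 0.75 / (4 × 5.67×10⁻⁸)]^(1/4) = (5.81×10⁸)^(1/4) = 155 K.

T_eq ≈ 155 K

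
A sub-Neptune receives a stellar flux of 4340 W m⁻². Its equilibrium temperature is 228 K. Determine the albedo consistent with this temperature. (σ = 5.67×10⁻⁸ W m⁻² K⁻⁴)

A ≈ 0.86

From T_eq⁴ = S(1−A)/(4σ): 1−A = 4σT_eq⁴/S.
1−A = 4 × 5.67×10⁻⁸ × (228)⁴ / 4340 = 0.141.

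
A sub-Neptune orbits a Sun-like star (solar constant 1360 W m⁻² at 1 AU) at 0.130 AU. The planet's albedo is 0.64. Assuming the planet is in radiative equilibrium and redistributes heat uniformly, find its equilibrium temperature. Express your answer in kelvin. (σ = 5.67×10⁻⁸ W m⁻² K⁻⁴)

T_eq ≈ 598 K

Flux at 0.130 AU: S = 1360/0.130² = 8.05×10⁴ W m⁻².
Energy balance: absorbed = emitted ⇒ πR²·S(1−A) = 4πR²·σT_eq⁴, so T_eq⁴ = S(1−A)/(4σ).
T_eq = [8.05×10⁴ × 0.36 / (4 × 5.67×10⁻⁸)]^(1/4) = (1.28×10¹¹)^(1/4) = 598 K.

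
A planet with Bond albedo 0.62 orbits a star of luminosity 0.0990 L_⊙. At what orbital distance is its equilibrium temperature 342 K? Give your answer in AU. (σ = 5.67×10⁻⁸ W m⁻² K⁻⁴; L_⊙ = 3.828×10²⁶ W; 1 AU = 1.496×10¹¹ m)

d ≈ 0.128 AU

L = 0.0990 × 3.828×10²⁶ = 3.79×10²⁵ W.
From T_eq⁴ = L(1−A)/(16πσd²): d = √[L(1−A)/(16πσT_eq⁴)].
d = √[3.79×10²⁵ × 0.38 / (16π × 5.67×10⁻⁸ × (342)⁴)] = 1.92×10¹⁰ m = 0.128 AU.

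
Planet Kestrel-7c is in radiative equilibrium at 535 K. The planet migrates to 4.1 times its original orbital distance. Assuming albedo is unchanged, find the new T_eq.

T_eq ∝ L^(1/4) · d^(−1/2).
T′ = 535 / 4.1^(1/2) = 264 K.

T_eq ≈ 264 K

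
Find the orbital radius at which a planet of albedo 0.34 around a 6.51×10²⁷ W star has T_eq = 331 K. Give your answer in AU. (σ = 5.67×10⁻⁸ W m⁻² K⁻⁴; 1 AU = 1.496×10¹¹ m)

From T_eq⁴ = L(1−A)/(16πσd²): d = √[L(1−A)/(16πσT_eq⁴)].
d = √[6.51×10²⁷ × 0.66 / (16π × 5.67×10⁻⁸ × (331)⁴)] = 3.54×10¹¹ m = 2.37 AU.

d ≈ 2.37 AU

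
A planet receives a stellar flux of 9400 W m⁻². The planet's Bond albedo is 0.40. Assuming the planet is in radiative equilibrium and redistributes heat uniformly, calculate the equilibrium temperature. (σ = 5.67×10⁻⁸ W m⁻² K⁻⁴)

Energy balance: absorbed = emitted ⇒ πR²·S(1−A) = 4πR²·σT_eq⁴, so T_eq⁴ = S(1−A)/(4σ).
T_eq = [9400 × 0.60 / (4 × 5.67×10⁻⁸)]^(1/4) = (2.49×10¹⁰)^(1/4) = 397 K.

T_eq ≈ 397 K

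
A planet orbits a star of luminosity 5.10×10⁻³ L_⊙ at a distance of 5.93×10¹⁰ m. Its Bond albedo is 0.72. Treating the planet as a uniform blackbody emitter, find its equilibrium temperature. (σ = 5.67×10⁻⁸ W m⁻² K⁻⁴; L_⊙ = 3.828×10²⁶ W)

T_eq ≈ 85.9 K

L = 5.10×10⁻³ × 3.828×10²⁶ = 1.95×10²⁴ W.
Flux: S = L/(4πd²) = 1.95×10²⁴/(4π×(5.93×10¹⁰)²) = 44.2 W m⁻².
Energy balance: absorbed = emitted ⇒ πR²·S(1−A) = 4πR²·σT_eq⁴, so T_eq⁴ = S(1−A)/(4σ).
T_eq = [44.2 × 0.28 / (4 × 5.67×10⁻⁸)]^(1/4) = (5.45×10⁷)^(1/4) = 85.9 K.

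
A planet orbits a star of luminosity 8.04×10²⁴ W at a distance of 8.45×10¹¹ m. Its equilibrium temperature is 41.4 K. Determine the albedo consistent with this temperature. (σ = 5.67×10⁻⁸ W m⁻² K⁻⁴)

Flux: S = L/(4πd²) = 8.04×10²⁴/(4π×(8.45×10¹¹)²) = 0.896 W m⁻².
From T_eq⁴ = S(1−A)/(4σ): 1−A = 4σT_eq⁴/S.
1−A = 4 × 5.67×10⁻⁸ × (41.4)⁴ / 0.896 = 0.744.

A ≈ 0.26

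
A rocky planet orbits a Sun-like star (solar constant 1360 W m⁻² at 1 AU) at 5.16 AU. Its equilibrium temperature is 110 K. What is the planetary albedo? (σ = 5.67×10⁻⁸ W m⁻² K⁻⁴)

A ≈ 0.35

Flux at 5.16 AU: S = 1360/5.16² = 51.1 W m⁻².
From T_eq⁴ = S(1−A)/(4σ): 1−A = 4σT_eq⁴/S.
1−A = 4 × 5.67×10⁻⁸ × (110)⁴ / 51.1 = 0.650.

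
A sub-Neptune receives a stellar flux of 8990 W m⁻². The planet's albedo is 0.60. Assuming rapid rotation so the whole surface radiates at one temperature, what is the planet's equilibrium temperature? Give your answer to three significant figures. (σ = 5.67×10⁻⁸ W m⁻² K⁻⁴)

Energy balance: absorbed = emitted ⇒ πR²·S(1−A) = 4πR²·σT_eq⁴, so T_eq⁴ = S(1−A)/(4σ).
T_eq = [8990 × 0.40 / (4 × 5.67×10⁻⁸)]^(1/4) = (1.59×10¹⁰)^(1/4) = 355 K.

T_eq ≈ 355 K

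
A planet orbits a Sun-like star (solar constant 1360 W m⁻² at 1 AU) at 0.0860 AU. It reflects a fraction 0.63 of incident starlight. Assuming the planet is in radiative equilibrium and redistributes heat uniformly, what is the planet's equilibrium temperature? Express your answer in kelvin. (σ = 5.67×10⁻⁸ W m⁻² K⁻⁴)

Flux at 0.0860 AU: S = 1360/0.0860² = 1.84×10⁵ W m⁻².
Energy balance: absorbed = emitted ⇒ πR²·S(1−A) = 4πR²·σT_eq⁴, so T_eq⁴ = S(1−A)/(4σ).
T_eq = [1.84×10⁵ × 0.37 / (4 × 5.67×10⁻⁸)]^(1/4) = (3.00×10¹¹)^(1/4) = 740 K.

T_eq ≈ 740 K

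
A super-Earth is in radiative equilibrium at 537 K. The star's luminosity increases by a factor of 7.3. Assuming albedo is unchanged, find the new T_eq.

T_eq ≈ 883 K

T_eq ∝ L^(1/4) · d^(−1/2).
T′ = 537 × 7.3^(1/4) = 883 K.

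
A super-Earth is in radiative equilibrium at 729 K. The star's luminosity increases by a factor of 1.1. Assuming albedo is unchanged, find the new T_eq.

T_eq ≈ 747 K

T_eq ∝ L^(1/4) · d^(−1/2).
T′ = 729 × 1.1^(1/4) = 747 K.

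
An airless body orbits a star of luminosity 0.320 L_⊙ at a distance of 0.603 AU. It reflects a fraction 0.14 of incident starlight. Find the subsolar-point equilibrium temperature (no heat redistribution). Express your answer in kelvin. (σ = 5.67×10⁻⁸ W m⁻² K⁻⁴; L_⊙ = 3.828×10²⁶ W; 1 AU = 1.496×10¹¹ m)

d = 0.603 AU = 9.02×10¹⁰ m.
L = 0.320 × 3.828×10²⁶ = 1.22×10²⁶ W.
Flux: S = L/(4πd²) = 1.22×10²⁶/(4π×(9.02×10¹⁰)²) = 1200 W m⁻².
At the subsolar point the surface absorbs S(1−A) and emits σT⁴ per unit area — no factor of 4, since only the local patch is in balance.
T = [1200 × 0.86 / 5.67×10⁻⁸]^(1/4) = (1.82×10¹⁰)^(1/4) = 367 K.

T_ss ≈ 367 K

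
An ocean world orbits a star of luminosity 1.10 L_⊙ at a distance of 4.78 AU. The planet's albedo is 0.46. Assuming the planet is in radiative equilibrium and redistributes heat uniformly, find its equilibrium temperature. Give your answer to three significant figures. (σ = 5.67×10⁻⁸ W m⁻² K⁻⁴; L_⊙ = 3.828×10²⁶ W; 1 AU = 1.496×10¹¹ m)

T_eq ≈ 112 K

d = 4.78 AU = 7.15×10¹¹ m.
L = 1.10 × 3.828×10²⁶ = 4.21×10²⁶ W.
Flux: S = L/(4πd²) = 4.21×10²⁶/(4π×(7.15×10¹¹)²) = 65.5 W m⁻².
Energy balance: absorbed = emitted ⇒ πR²·S(1−A) = 4πR²·σT_eq⁴, so T_eq⁴ = S(1−A)/(4σ).
T_eq = [65.5 × 0.54 / (4 × 5.67×10⁻⁸)]^(1/4) = (1.56×10⁸)^(1/4) = 112 K.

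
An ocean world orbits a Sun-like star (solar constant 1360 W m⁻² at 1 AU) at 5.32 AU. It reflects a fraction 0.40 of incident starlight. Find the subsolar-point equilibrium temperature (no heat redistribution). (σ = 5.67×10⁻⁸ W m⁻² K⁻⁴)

T_ss ≈ 150 K

Flux at 5.32 AU: S = 1360/5.32² = 48.1 W m⁻².
At the subsolar point the surface absorbs S(1−A) and emits σT⁴ per unit area — no factor of 4, since only the local patch is in balance.
T = [48.1 × 0.60 / 5.67×10⁻⁸]^(1/4) = (5.08×10⁸)^(1/4) = 150 K.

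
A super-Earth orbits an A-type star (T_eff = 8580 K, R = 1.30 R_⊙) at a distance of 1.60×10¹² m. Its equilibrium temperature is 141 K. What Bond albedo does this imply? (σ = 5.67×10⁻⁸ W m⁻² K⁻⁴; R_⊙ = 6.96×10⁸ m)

A ≈ 0.09

R_⋆ = 1.30 × 6.96×10⁸ = 9.05×10⁸ m.
L = 4πR_⋆²σT_⋆⁴ = 4π(9.05×10⁸)² × 5.67×10⁻⁸ × (8580)⁴ = 3.16×10²⁷ W.
S = L/(4πd²) = 98.3 W m⁻².
From T_eq⁴ = S(1−A)/(4σ): 1−A = 4σT_eq⁴/S.
1−A = 4 × 5.67×10⁻⁸ × (141)⁴ / 98.3 = 0.912.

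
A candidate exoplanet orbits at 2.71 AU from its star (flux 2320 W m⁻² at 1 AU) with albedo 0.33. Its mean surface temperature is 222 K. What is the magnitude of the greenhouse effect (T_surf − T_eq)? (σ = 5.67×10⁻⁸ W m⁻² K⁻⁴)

S = 2320/2.71² = 315.9 W m⁻².
T_eq = [S(1−A)/(4σ)]^(1/4) = [315.9×0.67/(4×5.67×10⁻⁸)]^(1/4) = 174.8 K.
ΔT = T_surf − T_eq = 222 − 174.8.

ΔT ≈ 47.2 K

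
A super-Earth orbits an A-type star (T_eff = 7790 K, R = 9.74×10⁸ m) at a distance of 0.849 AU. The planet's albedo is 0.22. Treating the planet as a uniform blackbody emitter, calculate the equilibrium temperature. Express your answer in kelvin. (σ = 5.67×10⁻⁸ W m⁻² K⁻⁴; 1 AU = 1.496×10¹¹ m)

d = 0.849 AU = 1.27×10¹¹ m.
L = 4πR_⋆²σT_⋆⁴ = 4π(9.74×10⁸)² × 5.67×10⁻⁸ × (7790)⁴ = 2.49×10²⁷ W.
S = L/(4πd²) = 1.23×10⁴ W m⁻².
Energy balance: absorbed = emitted ⇒ πR²·S(1−A) = 4πR²·σT_eq⁴, so T_eq⁴ = S(1−A)/(4σ).
T_eq = [1.23×10⁴ × 0.78 / (4 × 5.67×10⁻⁸)]^(1/4) = (4.22×10¹⁰)^(1/4) = 453 K.

T_eq ≈ 453 K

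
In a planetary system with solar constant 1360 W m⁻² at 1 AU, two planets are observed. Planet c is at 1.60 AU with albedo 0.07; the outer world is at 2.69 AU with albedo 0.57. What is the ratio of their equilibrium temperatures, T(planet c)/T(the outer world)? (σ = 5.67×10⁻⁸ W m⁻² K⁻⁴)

T₁/T₂ ≈ 1.572

T_eq = [S₀(1−A)/(4σd²)]^(1/4), so T ∝ (1−A)^(1/4) / √d.
T₁ = [1360×0.93/(4×5.67×10⁻⁸×1.60²)]^(1/4) = 216.04 K.
T₂ = [1360×0.43/(4×5.67×10⁻⁸×2.69²)]^(1/4) = 137.39 K.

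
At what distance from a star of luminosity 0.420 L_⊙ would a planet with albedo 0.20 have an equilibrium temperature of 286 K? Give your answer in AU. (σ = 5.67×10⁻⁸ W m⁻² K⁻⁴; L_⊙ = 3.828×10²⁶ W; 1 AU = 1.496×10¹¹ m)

L = 0.420 × 3.828×10²⁶ = 1.61×10²⁶ W.
From T_eq⁴ = L(1−A)/(16πσd²): d = √[L(1−A)/(16πσT_eq⁴)].
d = √[1.61×10²⁶ × 0.80 / (16π × 5.67×10⁻⁸ × (286)⁴)] = 8.21×10¹⁰ m = 0.549 AU.

d ≈ 0.549 AU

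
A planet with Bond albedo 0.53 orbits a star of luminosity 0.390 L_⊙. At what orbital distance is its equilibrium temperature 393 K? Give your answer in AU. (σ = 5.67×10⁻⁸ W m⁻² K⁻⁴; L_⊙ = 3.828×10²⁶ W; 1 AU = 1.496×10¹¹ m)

d ≈ 0.215 AU

L = 0.390 × 3.828×10²⁶ = 1.49×10²⁶ W.
From T_eq⁴ = L(1−A)/(16πσd²): d = √[L(1−A)/(16πσT_eq⁴)].
d = √[1.49×10²⁶ × 0.47 / (16π × 5.67×10⁻⁸ × (393)⁴)] = 3.21×10¹⁰ m = 0.215 AU.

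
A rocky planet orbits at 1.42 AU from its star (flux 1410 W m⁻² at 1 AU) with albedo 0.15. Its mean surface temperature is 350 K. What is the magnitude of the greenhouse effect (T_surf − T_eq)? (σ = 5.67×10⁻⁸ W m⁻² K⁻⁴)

S = 1410/1.42² = 699.3 W m⁻².
T_eq = [S(1−A)/(4σ)]^(1/4) = [699.3×0.85/(4×5.67×10⁻⁸)]^(1/4) = 226.3 K.
ΔT = T_surf − T_eq = 350 − 226.3.

ΔT ≈ 123.7 K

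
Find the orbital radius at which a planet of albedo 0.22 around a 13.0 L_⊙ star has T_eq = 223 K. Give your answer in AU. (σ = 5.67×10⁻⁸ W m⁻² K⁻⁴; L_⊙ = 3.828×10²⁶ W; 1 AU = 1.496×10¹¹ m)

L = 13.0 × 3.828×10²⁶ = 4.98×10²⁷ W.
From T_eq⁴ = L(1−A)/(16πσd²): d = √[L(1−A)/(16πσT_eq⁴)].
d = √[4.98×10²⁷ × 0.78 / (16π × 5.67×10⁻⁸ × (223)⁴)] = 7.42×10¹¹ m = 4.96 AU.

d ≈ 4.96 AU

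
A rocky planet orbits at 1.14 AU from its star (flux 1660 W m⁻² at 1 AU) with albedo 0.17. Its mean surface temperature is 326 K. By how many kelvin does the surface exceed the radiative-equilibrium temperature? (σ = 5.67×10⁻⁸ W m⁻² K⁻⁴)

ΔT ≈ 64.5 K

S = 1660/1.14² = 1277 W m⁻².
T_eq = [S(1−A)/(4σ)]^(1/4) = [1277×0.83/(4×5.67×10⁻⁸)]^(1/4) = 261.5 K.
ΔT = T_surf − T_eq = 326 − 261.5.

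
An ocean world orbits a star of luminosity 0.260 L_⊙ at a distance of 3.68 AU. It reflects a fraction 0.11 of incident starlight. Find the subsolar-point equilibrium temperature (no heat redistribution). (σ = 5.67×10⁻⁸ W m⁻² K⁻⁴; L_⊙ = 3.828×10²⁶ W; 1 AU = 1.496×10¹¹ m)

T_ss ≈ 142 K

d = 3.68 AU = 5.51×10¹¹ m.
L = 0.260 × 3.828×10²⁶ = 9.95×10²⁵ W.
Flux: S = L/(4πd²) = 9.95×10²⁵/(4π×(5.51×10¹¹)²) = 26.1 W m⁻².
At the subsolar point the surface absorbs S(1−A) and emits σT⁴ per unit area — no factor of 4, since only the local patch is in balance.
T = [26.1 × 0.89 / 5.67×10⁻⁸]^(1/4) = (4.10×10⁸)^(1/4) = 142 K.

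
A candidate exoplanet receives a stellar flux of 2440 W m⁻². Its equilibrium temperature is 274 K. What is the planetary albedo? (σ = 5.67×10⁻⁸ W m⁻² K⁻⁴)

A ≈ 0.48

From T_eq⁴ = S(1−A)/(4σ): 1−A = 4σT_eq⁴/S.
1−A = 4 × 5.67×10⁻⁸ × (274)⁴ / 2440 = 0.524.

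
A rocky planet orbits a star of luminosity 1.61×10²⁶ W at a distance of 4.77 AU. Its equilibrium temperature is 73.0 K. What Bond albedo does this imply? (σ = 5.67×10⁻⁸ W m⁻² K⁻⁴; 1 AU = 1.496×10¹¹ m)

d = 4.77 AU = 7.14×10¹¹ m.
Flux: S = L/(4πd²) = 1.61×10²⁶/(4π×(7.14×10¹¹)²) = 25.2 W m⁻².
From T_eq⁴ = S(1−A)/(4σ): 1−A = 4σT_eq⁴/S.
1−A = 4 × 5.67×10⁻⁸ × (73.0)⁴ / 25.2 = 0.256.

A ≈ 0.74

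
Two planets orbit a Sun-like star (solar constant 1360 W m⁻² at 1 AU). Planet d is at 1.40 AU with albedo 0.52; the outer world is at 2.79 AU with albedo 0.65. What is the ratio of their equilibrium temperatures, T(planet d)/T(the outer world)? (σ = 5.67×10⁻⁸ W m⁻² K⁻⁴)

T_eq = [S₀(1−A)/(4σd²)]^(1/4), so T ∝ (1−A)^(1/4) / √d.
T₁ = [1360×0.48/(4×5.67×10⁻⁸×1.40²)]^(1/4) = 195.76 K.
T₂ = [1360×0.35/(4×5.67×10⁻⁸×2.79²)]^(1/4) = 128.14 K.

T₁/T₂ ≈ 1.528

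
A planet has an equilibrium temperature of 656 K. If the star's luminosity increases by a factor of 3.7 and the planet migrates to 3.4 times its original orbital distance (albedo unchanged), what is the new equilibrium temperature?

T_eq ≈ 493 K

T_eq ∝ L^(1/4) · d^(−1/2).
T′ = 656 × 3.7^(1/4) / 3.4^(1/2) = 493 K.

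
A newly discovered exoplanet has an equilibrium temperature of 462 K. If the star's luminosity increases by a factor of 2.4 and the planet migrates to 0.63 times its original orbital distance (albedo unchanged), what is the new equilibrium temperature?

T_eq ≈ 724 K

T_eq ∝ L^(1/4) · d^(−1/2).
T′ = 462 × 2.4^(1/4) / 0.63^(1/2) = 724 K.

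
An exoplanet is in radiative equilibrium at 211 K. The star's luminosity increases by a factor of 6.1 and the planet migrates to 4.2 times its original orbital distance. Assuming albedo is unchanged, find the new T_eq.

T_eq ≈ 162 K

T_eq ∝ L^(1/4) · d^(−1/2).
T′ = 211 × 6.1^(1/4) / 4.2^(1/2) = 162 K.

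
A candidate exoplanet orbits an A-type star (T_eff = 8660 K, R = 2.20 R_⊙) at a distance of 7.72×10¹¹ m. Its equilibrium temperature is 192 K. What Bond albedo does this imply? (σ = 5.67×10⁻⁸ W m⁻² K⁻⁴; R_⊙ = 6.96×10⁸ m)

A ≈ 0.75

R_⋆ = 2.20 × 6.96×10⁸ = 1.53×10⁹ m.
L = 4πR_⋆²σT_⋆⁴ = 4π(1.53×10⁹)² × 5.67×10⁻⁸ × (8660)⁴ = 9.40×10²⁷ W.
S = L/(4πd²) = 1250 W m⁻².
From T_eq⁴ = S(1−A)/(4σ): 1−A = 4σT_eq⁴/S.
1−A = 4 × 5.67×10⁻⁸ × (192)⁴ / 1250 = 0.246.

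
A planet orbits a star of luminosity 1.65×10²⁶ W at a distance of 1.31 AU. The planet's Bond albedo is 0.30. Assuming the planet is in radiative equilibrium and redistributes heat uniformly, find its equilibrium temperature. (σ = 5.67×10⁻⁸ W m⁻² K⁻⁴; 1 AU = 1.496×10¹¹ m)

d = 1.31 AU = 1.96×10¹¹ m.
Flux: S = L/(4πd²) = 1.65×10²⁶/(4π×(1.96×10¹¹)²) = 342 W m⁻².
Energy balance: absorbed = emitted ⇒ πR²·S(1−A) = 4πR²·σT_eq⁴, so T_eq⁴ = S(1−A)/(4σ).
T_eq = [342 × 0.70 / (4 × 5.67×10⁻⁸)]^(1/4) = (1.06×10⁹)^(1/4) = 180 K.

T_eq ≈ 180 K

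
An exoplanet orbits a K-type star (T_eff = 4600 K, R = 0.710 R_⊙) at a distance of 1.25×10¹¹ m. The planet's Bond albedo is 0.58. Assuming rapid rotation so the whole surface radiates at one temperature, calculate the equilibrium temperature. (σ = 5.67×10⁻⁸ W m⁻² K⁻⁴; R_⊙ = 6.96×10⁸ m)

R_⋆ = 0.710 × 6.96×10⁸ = 4.94×10⁸ m.
L = 4πR_⋆²σT_⋆⁴ = 4π(4.94×10⁸)² × 5.67×10⁻⁸ × (4600)⁴ = 7.79×10²⁵ W.
S = L/(4πd²) = 397 W m⁻².
Energy balance: absorbed = emitted ⇒ πR²·S(1−A) = 4πR²·σT_eq⁴, so T_eq⁴ = S(1−A)/(4σ).
T_eq = [397 × 0.42 / (4 × 5.67×10⁻⁸)]^(1/4) = (7.35×10⁸)^(1/4) = 165 K.

T_eq ≈ 165 K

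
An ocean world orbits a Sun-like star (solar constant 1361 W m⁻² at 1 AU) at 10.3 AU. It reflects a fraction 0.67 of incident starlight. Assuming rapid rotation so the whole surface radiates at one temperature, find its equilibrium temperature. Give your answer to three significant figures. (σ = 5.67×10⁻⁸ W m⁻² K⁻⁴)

T_eq ≈ 65.7 K

Flux at 10.3 AU: S = 1361/10.3² = 12.8 W m⁻².
Energy balance: absorbed = emitted ⇒ πR²·S(1−A) = 4πR²·σT_eq⁴, so T_eq⁴ = S(1−A)/(4σ).
T_eq = [12.8 × 0.33 / (4 × 5.67×10⁻⁸)]^(1/4) = (1.87×10⁷)^(1/4) = 65.7 K.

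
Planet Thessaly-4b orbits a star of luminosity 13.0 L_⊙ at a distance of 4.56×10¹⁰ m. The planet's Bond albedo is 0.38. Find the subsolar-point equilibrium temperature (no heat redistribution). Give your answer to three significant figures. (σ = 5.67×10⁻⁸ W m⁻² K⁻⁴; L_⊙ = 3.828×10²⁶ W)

T_ss ≈ 1200 K

L = 13.0 × 3.828×10²⁶ = 4.98×10²⁷ W.
Flux: S = L/(4πd²) = 4.98×10²⁷/(4π×(4.56×10¹⁰)²) = 1.90×10⁵ W m⁻².
At the subsolar point the surface absorbs S(1−A) and emits σT⁴ per unit area — no factor of 4, since only the local patch is in balance.
T = [1.90×10⁵ × 0.62 / 5.67×10⁻⁸]^(1/4) = (2.08×10¹²)^(1/4) = 1200 K.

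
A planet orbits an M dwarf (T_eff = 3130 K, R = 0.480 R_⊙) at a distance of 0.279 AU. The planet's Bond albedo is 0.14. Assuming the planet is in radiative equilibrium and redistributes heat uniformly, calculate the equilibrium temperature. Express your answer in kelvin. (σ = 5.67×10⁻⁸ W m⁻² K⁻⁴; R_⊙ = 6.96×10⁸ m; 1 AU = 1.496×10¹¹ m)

T_eq ≈ 191 K

R_⋆ = 0.480 × 6.96×10⁸ = 3.34×10⁸ m.
d = 0.279 AU = 4.17×10¹⁰ m.
L = 4πR_⋆²σT_⋆⁴ = 4π(3.34×10⁸)² × 5.67×10⁻⁸ × (3130)⁴ = 7.63×10²⁴ W.
S = L/(4πd²) = 349 W m⁻².
Energy balance: absorbed = emitted ⇒ πR²·S(1−A) = 4πR²·σT_eq⁴, so T_eq⁴ = S(1−A)/(4σ).
T_eq = [349 × 0.86 / (4 × 5.67×10⁻⁸)]^(1/4) = (1.32×10⁹)^(1/4) = 191 K.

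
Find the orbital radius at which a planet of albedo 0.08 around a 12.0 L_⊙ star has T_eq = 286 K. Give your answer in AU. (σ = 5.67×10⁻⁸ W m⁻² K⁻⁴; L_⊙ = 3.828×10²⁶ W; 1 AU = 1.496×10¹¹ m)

L = 12.0 × 3.828×10²⁶ = 4.59×10²⁷ W.
From T_eq⁴ = L(1−A)/(16πσd²): d = √[L(1−A)/(16πσT_eq⁴)].
d = √[4.59×10²⁷ × 0.92 / (16π × 5.67×10⁻⁸ × (286)⁴)] = 4.71×10¹¹ m = 3.15 AU.

d ≈ 3.15 AU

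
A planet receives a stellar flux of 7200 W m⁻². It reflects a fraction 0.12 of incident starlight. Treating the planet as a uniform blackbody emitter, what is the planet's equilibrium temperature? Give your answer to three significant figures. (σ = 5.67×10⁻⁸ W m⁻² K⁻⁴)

T_eq ≈ 409 K

Energy balance: absorbed = emitted ⇒ πR²·S(1−A) = 4πR²·σT_eq⁴, so T_eq⁴ = S(1−A)/(4σ).
T_eq = [7200 × 0.88 / (4 × 5.67×10⁻⁸)]^(1/4) = (2.79×10¹⁰)^(1/4) = 409 K.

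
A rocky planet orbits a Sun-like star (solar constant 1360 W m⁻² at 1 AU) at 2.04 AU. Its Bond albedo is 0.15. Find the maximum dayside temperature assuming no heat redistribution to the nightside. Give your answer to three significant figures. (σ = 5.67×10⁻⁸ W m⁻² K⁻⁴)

T_ss ≈ 265 K

Flux at 2.04 AU: S = 1360/2.04² = 327 W m⁻².
With no redistribution each surface element balances locally: S(1−A) = σT⁴.
T = [327 × 0.85 / 5.67×10⁻⁸]^(1/4) = (4.90×10⁹)^(1/4) = 265 K.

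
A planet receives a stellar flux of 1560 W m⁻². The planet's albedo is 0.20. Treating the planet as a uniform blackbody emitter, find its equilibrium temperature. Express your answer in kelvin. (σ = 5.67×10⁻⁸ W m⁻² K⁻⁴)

Energy balance: absorbed = emitted ⇒ πR²·S(1−A) = 4πR²·σT_eq⁴, so T_eq⁴ = S(1−A)/(4σ).
T_eq = [1560 × 0.80 / (4 × 5.67×10⁻⁸)]^(1/4) = (5.50×10⁹)^(1/4) = 272 K.

T_eq ≈ 272 K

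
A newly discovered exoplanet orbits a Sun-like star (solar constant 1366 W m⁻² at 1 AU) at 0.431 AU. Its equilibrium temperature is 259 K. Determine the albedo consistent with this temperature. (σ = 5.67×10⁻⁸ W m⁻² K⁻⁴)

Flux at 0.431 AU: S = 1366/0.431² = 7350 W m⁻².
From T_eq⁴ = S(1−A)/(4σ): 1−A = 4σT_eq⁴/S.
1−A = 4 × 5.67×10⁻⁸ × (259)⁴ / 7350 = 0.139.

A ≈ 0.86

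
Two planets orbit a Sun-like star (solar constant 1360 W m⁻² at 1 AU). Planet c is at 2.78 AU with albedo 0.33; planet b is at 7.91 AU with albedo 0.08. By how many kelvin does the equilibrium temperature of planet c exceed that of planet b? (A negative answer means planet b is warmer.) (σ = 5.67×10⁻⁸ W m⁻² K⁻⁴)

T_eq = [S₀(1−A)/(4σd²)]^(1/4), so T ∝ (1−A)^(1/4) / √d.
T₁ = [1360×0.67/(4×5.67×10⁻⁸×2.78²)]^(1/4) = 151.00 K.
T₂ = [1360×0.92/(4×5.67×10⁻⁸×7.91²)]^(1/4) = 96.90 K.

ΔT ≈ 54.1 K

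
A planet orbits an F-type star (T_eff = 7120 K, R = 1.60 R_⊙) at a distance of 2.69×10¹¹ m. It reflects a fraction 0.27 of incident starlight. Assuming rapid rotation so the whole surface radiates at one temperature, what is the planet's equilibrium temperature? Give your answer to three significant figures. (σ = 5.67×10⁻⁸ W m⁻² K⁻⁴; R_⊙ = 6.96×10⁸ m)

R_⋆ = 1.60 × 6.96×10⁸ = 1.11×10⁹ m.
L = 4πR_⋆²σT_⋆⁴ = 4π(1.11×10⁹)² × 5.67×10⁻⁸ × (7120)⁴ = 2.27×10²⁷ W.
S = L/(4πd²) = 2500 W m⁻².
Energy balance: absorbed = emitted ⇒ πR²·S(1−A) = 4πR²·σT_eq⁴, so T_eq⁴ = S(1−A)/(4σ).
T_eq = [2500 × 0.73 / (4 × 5.67×10⁻⁸)]^(1/4) = (8.04×10⁹)^(1/4) = 299 K.

T_eq ≈ 299 K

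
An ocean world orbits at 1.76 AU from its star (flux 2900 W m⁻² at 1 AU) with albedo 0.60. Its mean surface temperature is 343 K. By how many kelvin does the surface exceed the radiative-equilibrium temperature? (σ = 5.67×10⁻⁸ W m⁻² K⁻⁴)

S = 2900/1.76² = 936.2 W m⁻².
T_eq = [S(1−A)/(4σ)]^(1/4) = [936.2×0.40/(4×5.67×10⁻⁸)]^(1/4) = 201.6 K.
ΔT = T_surf − T_eq = 343 − 201.6.

ΔT ≈ 141.4 K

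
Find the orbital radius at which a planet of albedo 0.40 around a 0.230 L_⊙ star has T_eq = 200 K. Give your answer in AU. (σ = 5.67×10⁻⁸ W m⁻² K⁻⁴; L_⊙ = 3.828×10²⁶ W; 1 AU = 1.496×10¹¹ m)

L = 0.230 × 3.828×10²⁶ = 8.80×10²⁵ W.
From T_eq⁴ = L(1−A)/(16πσd²): d = √[L(1−A)/(16πσT_eq⁴)].
d = √[8.80×10²⁵ × 0.60 / (16π × 5.67×10⁻⁸ × (200)⁴)] = 1.08×10¹¹ m = 0.719 AU.

d ≈ 0.719 AU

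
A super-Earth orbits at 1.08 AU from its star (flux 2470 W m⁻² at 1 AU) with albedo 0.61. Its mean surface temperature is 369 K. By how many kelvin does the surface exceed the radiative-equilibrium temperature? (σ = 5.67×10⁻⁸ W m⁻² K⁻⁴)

ΔT ≈ 123.3 K

S = 2470/1.08² = 2118 W m⁻².
T_eq = [S(1−A)/(4σ)]^(1/4) = [2118×0.39/(4×5.67×10⁻⁸)]^(1/4) = 245.7 K.
ΔT = T_surf − T_eq = 369 − 245.7.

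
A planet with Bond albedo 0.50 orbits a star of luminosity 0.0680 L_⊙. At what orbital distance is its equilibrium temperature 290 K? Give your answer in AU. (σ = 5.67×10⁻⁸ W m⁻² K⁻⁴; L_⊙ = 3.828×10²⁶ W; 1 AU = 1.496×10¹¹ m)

L = 0.0680 × 3.828×10²⁶ = 2.60×10²⁵ W.
From T_eq⁴ = L(1−A)/(16πσd²): d = √[L(1−A)/(16πσT_eq⁴)].
d = √[2.60×10²⁵ × 0.50 / (16π × 5.67×10⁻⁸ × (290)⁴)] = 2.54×10¹⁰ m = 0.170 AU.

d ≈ 0.170 AU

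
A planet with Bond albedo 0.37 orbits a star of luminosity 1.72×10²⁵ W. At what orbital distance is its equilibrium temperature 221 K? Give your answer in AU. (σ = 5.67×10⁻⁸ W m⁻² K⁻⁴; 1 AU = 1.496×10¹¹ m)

From T_eq⁴ = L(1−A)/(16πσd²): d = √[L(1−A)/(16πσT_eq⁴)].
d = √[1.72×10²⁵ × 0.63 / (16π × 5.67×10⁻⁸ × (221)⁴)] = 3.99×10¹⁰ m = 0.267 AU.

d ≈ 0.267 AU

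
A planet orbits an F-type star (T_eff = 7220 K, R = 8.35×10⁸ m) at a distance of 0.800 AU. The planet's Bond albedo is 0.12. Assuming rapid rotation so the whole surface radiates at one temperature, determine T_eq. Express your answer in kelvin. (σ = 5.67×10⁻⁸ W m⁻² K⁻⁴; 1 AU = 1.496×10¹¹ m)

T_eq ≈ 413 K

d = 0.800 AU = 1.20×10¹¹ m.
L = 4πR_⋆²σT_⋆⁴ = 4π(8.35×10⁸)² × 5.67×10⁻⁸ × (7220)⁴ = 1.35×10²⁷ W.
S = L/(4πd²) = 7500 W m⁻².
Energy balance: absorbed = emitted ⇒ πR²·S(1−A) = 4πR²·σT_eq⁴, so T_eq⁴ = S(1−A)/(4σ).
T_eq = [7500 × 0.88 / (4 × 5.67×10⁻⁸)]^(1/4) = (2.91×10¹⁰)^(1/4) = 413 K.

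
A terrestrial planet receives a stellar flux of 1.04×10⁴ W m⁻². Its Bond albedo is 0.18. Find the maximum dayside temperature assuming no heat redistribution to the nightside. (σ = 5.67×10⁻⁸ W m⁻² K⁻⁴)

With no redistribution each surface element balances locally: S(1−A) = σT⁴.
T = [1.04×10⁴ × 0.82 / 5.67×10⁻⁸]^(1/4) = (1.50×10¹¹)^(1/4) = 623 K.

T_ss ≈ 623 K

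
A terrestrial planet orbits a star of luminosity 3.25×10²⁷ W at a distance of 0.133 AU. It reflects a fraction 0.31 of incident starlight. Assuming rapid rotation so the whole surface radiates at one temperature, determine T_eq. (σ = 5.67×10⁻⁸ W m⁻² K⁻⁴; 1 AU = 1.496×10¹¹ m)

d = 0.133 AU = 1.99×10¹⁰ m.
Flux: S = L/(4πd²) = 3.25×10²⁷/(4π×(1.99×10¹⁰)²) = 6.53×10⁵ W m⁻².
Energy balance: absorbed = emitted ⇒ πR²·S(1−A) = 4πR²·σT_eq⁴, so T_eq⁴ = S(1−A)/(4σ).
T_eq = [6.53×10⁵ × 0.69 / (4 × 5.67×10⁻⁸)]^(1/4) = (1.99×10¹²)^(1/4) = 1190 K.

T_eq ≈ 1190 K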